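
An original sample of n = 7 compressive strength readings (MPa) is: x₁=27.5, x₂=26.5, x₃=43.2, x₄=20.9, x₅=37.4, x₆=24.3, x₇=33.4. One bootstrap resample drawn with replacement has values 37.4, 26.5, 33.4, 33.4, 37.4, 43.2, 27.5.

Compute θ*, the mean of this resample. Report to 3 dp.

θ* = 34.114

Mean = (37.4 + 26.5 + 33.4 + 33.4 + 37.4 + 43.2 + 27.5) / 7 = 238.80 / 7 = 34.114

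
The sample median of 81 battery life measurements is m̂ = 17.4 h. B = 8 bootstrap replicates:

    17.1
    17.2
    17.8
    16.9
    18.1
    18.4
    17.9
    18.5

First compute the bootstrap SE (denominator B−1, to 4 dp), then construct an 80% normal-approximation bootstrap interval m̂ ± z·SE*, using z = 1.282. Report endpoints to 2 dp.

(16.62, 18.18)

Mean of replicates = 17.7375; sum of squared deviations = 2.5787; SE* = √(2.5787/7) = 0.6070
Margin = 1.282 × 0.6070 = 0.778
Interval: 17.4 ± 0.778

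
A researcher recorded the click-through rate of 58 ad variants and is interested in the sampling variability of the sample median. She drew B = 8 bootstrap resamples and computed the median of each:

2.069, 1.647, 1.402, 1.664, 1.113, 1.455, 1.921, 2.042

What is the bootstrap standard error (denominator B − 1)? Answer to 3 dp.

Bootstrap SE is the standard deviation of the 8 replicate medians.
Mean of replicates: (2.069 + 1.647 + 1.402 + 1.664 + 1.113 + 1.455 + 1.921 + 2.042) / 8 = 13.3130 / 8 = 1.6641
Sum of squared deviations: (+0.4049)² + (−0.0171)² + (−0.2621)² + (−0.0001)² + (−0.5511)² + (−0.2091)² + (+0.2569)² + (+0.3779)² = 0.7892
Variance = 0.7892 / 7 = 0.1127
SE* = √0.1127

SE* = 0.336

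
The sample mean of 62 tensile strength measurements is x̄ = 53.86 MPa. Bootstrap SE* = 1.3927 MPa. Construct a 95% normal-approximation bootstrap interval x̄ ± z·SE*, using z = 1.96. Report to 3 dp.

(51.130, 56.590)

Margin = 1.96 × 1.3927 = 2.7297
Interval: 53.86 ± 2.7297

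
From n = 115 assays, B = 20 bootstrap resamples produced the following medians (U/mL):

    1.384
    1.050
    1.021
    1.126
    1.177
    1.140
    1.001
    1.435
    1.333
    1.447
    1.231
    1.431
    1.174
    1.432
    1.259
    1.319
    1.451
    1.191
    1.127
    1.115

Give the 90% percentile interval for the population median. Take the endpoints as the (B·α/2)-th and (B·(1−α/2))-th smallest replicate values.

Sorted replicates: 1.001, 1.021, 1.050, 1.115, 1.126, 1.127, 1.140, 1.174, 1.177, 1.191, 1.231, 1.259, 1.319, 1.333, 1.384, 1.431, 1.432, 1.435, 1.447, 1.451
α = 0.10; lower rank = 20 × 0.050 = 1; upper rank = 20 × 0.950 = 19.
The 1st smallest replicate is 1.001; the 19th is 1.447.

(1.001, 1.447)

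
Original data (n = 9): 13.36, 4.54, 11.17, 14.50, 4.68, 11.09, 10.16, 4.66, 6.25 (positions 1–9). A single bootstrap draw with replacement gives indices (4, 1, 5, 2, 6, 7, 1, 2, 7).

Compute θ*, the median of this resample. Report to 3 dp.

Resample values: 14.50, 13.36, 4.68, 4.54, 11.09, 10.16, 13.36, 4.54, 10.16.
Sorted: 4.54, 4.54, 4.68, 10.16, 10.16, 11.09, 13.36, 13.36, 14.50
Median = middle value = 10.160

θ* = 10.160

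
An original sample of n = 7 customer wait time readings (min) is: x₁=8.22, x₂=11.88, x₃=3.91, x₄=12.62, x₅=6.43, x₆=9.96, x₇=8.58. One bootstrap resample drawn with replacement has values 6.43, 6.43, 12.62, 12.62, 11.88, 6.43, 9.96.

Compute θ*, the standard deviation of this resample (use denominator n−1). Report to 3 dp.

θ* = 2.989

Mean = 9.4814; sum of squared deviations = 53.6171
s² = 53.6171 / 6 = 8.9362
s = √8.9362 = 2.989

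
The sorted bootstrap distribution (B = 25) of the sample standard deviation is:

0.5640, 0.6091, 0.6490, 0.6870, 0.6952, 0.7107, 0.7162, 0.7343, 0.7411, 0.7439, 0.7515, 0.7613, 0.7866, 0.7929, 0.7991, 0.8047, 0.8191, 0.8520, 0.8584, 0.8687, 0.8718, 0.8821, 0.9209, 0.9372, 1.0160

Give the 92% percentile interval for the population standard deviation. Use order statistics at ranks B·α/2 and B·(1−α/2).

α = 0.08; lower rank = 25 × 0.040 = 1; upper rank = 25 × 0.960 = 24.
The 1st smallest replicate is 0.5640; the 24th is 0.9372.

(0.5640, 0.9372)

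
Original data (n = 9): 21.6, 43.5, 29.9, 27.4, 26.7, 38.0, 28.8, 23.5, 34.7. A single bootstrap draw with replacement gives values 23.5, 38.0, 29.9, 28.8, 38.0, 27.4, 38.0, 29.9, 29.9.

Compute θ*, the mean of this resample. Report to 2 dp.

θ* = 31.49

Mean = (23.5 + 38.0 + 29.9 + 28.8 + 38.0 + 27.4 + 38.0 + 29.9 + 29.9) / 9 = 283.40 / 9 = 31.49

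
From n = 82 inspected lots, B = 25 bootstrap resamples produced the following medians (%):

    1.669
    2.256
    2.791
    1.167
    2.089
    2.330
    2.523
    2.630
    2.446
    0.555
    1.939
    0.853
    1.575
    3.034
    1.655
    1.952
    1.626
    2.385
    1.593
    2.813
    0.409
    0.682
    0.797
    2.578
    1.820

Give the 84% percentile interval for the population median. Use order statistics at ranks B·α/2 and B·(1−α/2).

Sorted replicates: 0.409, 0.555, 0.682, 0.797, 0.853, 1.167, 1.575, 1.593, 1.626, 1.655, 1.669, 1.820, 1.939, 1.952, 2.089, 2.256, 2.330, 2.385, 2.446, 2.523, 2.578, 2.630, 2.791, 2.813, 3.034
α = 0.16; lower rank = 25 × 0.080 = 2; upper rank = 25 × 0.920 = 23.
The 2nd smallest replicate is 0.555; the 23rd is 2.791.

(0.555, 2.791)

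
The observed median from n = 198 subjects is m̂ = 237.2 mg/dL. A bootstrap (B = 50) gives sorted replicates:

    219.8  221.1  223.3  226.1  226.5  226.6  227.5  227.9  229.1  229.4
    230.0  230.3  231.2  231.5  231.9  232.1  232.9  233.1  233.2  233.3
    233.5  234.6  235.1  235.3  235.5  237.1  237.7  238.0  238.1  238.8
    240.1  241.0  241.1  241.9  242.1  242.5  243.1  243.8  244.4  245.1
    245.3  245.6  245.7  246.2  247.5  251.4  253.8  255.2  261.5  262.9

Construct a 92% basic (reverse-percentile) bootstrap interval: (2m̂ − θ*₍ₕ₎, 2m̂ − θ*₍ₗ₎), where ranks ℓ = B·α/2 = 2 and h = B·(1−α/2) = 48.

Percentile endpoints at ranks 2 and 48: θ*₍2₎ = 221.1, θ*₍48₎ = 255.2.
Basic interval reflects these around m̂:
  lower = 2 × 237.2 − 255.2 = 219.2
  upper = 2 × 237.2 − 221.1 = 253.3

(219.2, 253.3)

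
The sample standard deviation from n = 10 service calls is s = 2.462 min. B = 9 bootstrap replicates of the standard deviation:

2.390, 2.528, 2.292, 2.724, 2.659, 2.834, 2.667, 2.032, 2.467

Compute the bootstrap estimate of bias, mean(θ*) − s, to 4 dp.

bias = +0.0483

mean(θ*) = (2.390 + 2.528 + 2.292 + 2.724 + 2.659 + 2.834 + 2.667 + 2.032 + 2.467) / 9 = 2.51033
bias = 2.51033 − 2.462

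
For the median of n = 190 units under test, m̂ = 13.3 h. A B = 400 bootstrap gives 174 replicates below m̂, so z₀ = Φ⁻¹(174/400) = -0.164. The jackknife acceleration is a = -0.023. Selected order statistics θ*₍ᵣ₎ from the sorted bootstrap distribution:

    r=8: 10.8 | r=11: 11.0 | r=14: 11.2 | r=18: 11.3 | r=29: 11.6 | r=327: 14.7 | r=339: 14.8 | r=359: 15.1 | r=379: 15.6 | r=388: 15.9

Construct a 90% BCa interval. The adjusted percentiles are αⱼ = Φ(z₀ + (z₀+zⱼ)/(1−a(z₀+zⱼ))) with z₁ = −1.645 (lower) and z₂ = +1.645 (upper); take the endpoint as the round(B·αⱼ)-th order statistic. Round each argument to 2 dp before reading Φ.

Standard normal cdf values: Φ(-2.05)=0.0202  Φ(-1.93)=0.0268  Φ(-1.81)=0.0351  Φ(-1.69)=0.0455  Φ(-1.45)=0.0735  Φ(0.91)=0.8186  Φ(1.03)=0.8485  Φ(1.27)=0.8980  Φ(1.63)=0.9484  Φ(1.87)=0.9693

(10.8, 15.1)

Lower: z₀ + z₁ = -0.164 + (-1.645) = -1.809; 1 − a(z₀+z₁) = 1 − (-0.023)(-1.809) = 0.9584; argument = -0.164 + (-1.809)/0.9584 = -2.0515 → -2.05.
α₁ = Φ(-2.05) = 0.0202; rank = round(400 × 0.0202) = 8; θ*₍8₎ = 10.8.
Upper: z₀ + z₂ = 1.481; 1 − a(z₀+z₂) = 1.0341; argument = 1.2682 → 1.27; α₂ = 0.8980; rank = 359; θ*₍359₎ = 15.1.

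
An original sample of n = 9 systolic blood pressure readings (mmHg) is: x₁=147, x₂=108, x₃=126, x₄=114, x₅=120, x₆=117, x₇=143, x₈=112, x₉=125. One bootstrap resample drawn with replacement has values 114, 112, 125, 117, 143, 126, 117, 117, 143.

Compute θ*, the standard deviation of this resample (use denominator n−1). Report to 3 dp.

θ* = 11.819

Mean = 123.7778; sum of squared deviations = 1117.5556
s² = 1117.5556 / 8 = 139.6944
s = √139.6944 = 11.819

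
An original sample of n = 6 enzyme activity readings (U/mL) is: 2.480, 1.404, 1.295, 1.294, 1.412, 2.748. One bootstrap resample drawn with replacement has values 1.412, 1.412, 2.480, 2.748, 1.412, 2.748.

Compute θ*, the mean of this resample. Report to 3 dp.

θ* = 2.035

Mean = (1.412 + 1.412 + 2.480 + 2.748 + 1.412 + 2.748) / 6 = 12.2120 / 6 = 2.035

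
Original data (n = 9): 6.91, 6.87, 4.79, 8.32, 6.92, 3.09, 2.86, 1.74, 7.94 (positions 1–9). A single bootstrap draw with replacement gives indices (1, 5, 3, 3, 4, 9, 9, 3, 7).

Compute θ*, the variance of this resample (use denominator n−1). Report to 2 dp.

θ* = 3.58

Resample values: 6.91, 6.92, 4.79, 4.79, 8.32, 7.94, 7.94, 4.79, 2.86.
Mean = 6.1400; sum of squared deviations = 28.6596
s² = 28.6596 / 8 = 3.5825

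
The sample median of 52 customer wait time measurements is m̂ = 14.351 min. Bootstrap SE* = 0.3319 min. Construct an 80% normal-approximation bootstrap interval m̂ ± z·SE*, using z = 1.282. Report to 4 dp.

(13.9255, 14.7765)

Margin = 1.282 × 0.3319 = 0.42550
Interval: 14.351 ± 0.42550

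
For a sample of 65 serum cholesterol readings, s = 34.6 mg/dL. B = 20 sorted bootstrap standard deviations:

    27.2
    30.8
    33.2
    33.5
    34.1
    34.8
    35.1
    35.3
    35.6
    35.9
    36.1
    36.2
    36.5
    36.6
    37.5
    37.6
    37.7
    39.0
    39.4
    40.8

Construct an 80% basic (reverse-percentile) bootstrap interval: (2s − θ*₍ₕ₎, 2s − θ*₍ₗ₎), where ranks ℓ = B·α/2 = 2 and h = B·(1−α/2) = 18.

Percentile endpoints at ranks 2 and 18: θ*₍2₎ = 30.8, θ*₍18₎ = 39.0.
Basic interval reflects these around s:
  lower = 2 × 34.6 − 39.0 = 30.2
  upper = 2 × 34.6 − 30.8 = 38.4

(30.2, 38.4)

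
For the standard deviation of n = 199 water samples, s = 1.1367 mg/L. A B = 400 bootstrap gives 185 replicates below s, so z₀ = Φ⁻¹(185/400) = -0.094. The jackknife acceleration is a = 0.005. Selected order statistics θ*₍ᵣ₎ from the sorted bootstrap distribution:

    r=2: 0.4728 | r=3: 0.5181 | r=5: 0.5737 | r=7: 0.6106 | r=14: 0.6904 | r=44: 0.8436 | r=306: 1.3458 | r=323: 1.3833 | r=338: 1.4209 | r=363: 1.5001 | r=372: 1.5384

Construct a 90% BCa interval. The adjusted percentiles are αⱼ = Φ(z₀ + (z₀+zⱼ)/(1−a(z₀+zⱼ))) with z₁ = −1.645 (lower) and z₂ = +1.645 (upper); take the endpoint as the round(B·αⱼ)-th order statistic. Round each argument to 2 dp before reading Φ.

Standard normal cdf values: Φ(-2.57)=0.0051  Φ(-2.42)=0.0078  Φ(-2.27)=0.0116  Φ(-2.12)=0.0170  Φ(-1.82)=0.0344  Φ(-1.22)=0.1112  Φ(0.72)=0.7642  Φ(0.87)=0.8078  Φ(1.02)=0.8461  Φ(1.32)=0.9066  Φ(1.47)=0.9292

(0.6904, 1.5384)

Lower: z₀ + z₁ = -0.094 + (-1.645) = -1.739; 1 − a(z₀+z₁) = 1 − (0.005)(-1.739) = 1.0087; argument = -0.094 + (-1.739)/1.0087 = -1.8180 → -1.82.
α₁ = Φ(-1.82) = 0.0344; rank = round(400 × 0.0344) = 14; θ*₍14₎ = 0.6904.
Upper: z₀ + z₂ = 1.551; 1 − a(z₀+z₂) = 0.9922; argument = 1.4691 → 1.47; α₂ = 0.9292; rank = 372; θ*₍372₎ = 1.5384.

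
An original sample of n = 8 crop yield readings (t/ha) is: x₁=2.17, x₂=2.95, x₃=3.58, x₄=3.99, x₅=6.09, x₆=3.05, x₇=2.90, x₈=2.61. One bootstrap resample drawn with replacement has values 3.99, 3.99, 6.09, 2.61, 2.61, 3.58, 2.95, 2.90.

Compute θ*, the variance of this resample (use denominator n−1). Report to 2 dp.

Mean = 3.5900; sum of squared deviations = 9.3766
s² = 9.3766 / 7 = 1.3395

θ* = 1.34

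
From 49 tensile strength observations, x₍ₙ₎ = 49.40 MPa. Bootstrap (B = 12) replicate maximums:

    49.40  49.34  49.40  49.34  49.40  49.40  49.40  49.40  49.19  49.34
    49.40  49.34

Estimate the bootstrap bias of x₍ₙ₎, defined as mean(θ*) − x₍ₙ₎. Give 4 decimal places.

bias = −0.0375

mean(θ*) = (49.40 + 49.34 + 49.40 + 49.34 + 49.40 + 49.40 + 49.40 + 49.40 + 49.19 + 49.34 + 49.40 + 49.34) / 12 = 49.36250
bias = 49.36250 − 49.40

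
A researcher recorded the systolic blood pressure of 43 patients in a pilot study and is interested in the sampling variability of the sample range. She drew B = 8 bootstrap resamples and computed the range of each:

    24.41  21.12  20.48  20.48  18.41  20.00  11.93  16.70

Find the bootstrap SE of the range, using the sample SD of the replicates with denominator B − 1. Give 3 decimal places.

Bootstrap SE is the standard deviation of the 8 replicate ranges.
Mean of replicates: (24.41 + 21.12 + 20.48 + 20.48 + 18.41 + 20.00 + 11.93 + 16.70) / 8 = 153.5300 / 8 = 19.1913
Sum of squared deviations: (+5.2188)² + (+1.9288)² + (+1.2888)² + (+1.2888)² + (−0.7812)² + (+0.8087)² + (−7.2613)² + (−2.4913)² = 94.4737
Variance = 94.4737 / 7 = 13.4962
SE* = √13.4962

SE* = 3.674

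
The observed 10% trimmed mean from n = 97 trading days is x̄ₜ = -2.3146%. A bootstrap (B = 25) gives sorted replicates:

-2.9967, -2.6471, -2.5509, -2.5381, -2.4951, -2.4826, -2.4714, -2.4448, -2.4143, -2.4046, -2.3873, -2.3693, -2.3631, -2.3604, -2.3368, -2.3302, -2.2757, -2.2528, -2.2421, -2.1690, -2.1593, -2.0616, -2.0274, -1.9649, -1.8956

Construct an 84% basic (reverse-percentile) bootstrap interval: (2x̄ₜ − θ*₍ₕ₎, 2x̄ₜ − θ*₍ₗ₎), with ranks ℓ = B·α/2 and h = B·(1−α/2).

(-2.6018, -1.9821)

Percentile endpoints at ranks 2 and 23: θ*₍2₎ = -2.6471, θ*₍23₎ = -2.0274.
Basic interval reflects these around x̄ₜ:
  lower = 2 × -2.3146 − -2.0274 = -2.6018
  upper = 2 × -2.3146 − -2.6471 = -1.9821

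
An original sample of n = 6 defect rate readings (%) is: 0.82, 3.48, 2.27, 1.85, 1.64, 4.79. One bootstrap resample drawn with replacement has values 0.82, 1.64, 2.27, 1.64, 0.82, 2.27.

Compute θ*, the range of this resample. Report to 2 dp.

Range = 2.27 − 0.82 = 1.45

θ* = 1.45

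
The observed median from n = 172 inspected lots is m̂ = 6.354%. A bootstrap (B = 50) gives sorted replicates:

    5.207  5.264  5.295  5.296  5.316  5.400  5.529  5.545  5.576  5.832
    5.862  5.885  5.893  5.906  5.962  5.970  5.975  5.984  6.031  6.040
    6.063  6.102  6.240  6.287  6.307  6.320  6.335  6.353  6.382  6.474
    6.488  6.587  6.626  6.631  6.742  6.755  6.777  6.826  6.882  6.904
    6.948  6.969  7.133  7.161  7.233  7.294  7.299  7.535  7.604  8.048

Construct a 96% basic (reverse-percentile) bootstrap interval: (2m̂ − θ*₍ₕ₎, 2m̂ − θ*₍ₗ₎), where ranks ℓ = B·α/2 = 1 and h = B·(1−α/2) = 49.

Percentile endpoints at ranks 1 and 49: θ*₍1₎ = 5.207, θ*₍49₎ = 7.604.
Basic interval reflects these around m̂:
  lower = 2 × 6.354 − 7.604 = 5.104
  upper = 2 × 6.354 − 5.207 = 7.501

(5.104, 7.501)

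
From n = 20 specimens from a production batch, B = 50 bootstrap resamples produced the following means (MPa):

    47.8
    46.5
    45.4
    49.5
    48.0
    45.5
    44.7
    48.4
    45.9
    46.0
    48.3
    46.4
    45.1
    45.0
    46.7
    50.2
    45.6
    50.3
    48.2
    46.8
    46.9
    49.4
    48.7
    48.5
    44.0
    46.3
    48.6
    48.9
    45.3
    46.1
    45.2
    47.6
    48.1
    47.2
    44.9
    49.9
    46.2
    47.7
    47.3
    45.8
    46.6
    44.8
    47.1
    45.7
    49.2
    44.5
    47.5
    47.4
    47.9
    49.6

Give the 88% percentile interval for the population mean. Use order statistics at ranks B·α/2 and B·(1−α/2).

Sorted replicates: 44.0, 44.5, 44.7, 44.8, 44.9, 45.0, 45.1, 45.2, 45.3, 45.4, 45.5, 45.6, 45.7, 45.8, 45.9, 46.0, 46.1, 46.2, 46.3, 46.4, 46.5, 46.6, 46.7, 46.8, 46.9, 47.1, 47.2, 47.3, 47.4, 47.5, 47.6, 47.7, 47.8, 47.9, 48.0, 48.1, 48.2, 48.3, 48.4, 48.5, 48.6, 48.7, 48.9, 49.2, 49.4, 49.5, 49.6, 49.9, 50.2, 50.3
α = 0.12; lower rank = 50 × 0.060 = 3; upper rank = 50 × 0.940 = 47.
The 3rd smallest replicate is 44.7; the 47th is 49.6.

(44.7, 49.6)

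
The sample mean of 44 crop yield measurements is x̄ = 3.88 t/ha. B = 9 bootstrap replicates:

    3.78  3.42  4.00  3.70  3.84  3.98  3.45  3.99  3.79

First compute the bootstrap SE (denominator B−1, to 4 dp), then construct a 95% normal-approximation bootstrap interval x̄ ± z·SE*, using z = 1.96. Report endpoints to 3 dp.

Mean of replicates = 3.7722; sum of squared deviations = 0.3806; SE* = √(0.3806/8) = 0.2181
Margin = 1.96 × 0.2181 = 0.4275
Interval: 3.88 ± 0.4275

(3.453, 4.307)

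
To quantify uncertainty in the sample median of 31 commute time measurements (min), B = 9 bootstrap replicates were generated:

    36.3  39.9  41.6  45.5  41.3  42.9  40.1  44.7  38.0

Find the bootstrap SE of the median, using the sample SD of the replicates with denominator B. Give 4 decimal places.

SE* = 2.8072

Bootstrap SE is the standard deviation of the 9 replicate medians.
Mean of replicates: (36.3 + 39.9 + 41.6 + 45.5 + 41.3 + 42.9 + 40.1 + 44.7 + 38.0) / 9 = 370.30000 / 9 = 41.14444
Sum of squared deviations: (−4.84444)² + (−1.24444)² + (+0.45556)² + (+4.35556)² + (+0.15556)² + (+1.75556)² + (−1.04444)² + (+3.55556)² + (−3.14444)² = 70.92222
Variance = 70.92222 / 9 = 7.88025
SE* = √7.88025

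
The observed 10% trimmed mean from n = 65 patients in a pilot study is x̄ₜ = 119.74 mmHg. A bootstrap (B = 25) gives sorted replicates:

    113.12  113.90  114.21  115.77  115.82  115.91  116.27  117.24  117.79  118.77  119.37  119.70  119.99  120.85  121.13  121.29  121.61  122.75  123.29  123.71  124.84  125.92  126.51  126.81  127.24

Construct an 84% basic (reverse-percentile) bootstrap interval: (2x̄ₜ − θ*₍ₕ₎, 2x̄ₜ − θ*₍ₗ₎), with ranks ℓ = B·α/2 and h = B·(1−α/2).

Percentile endpoints at ranks 2 and 23: θ*₍2₎ = 113.90, θ*₍23₎ = 126.51.
Basic interval reflects these around x̄ₜ:
  lower = 2 × 119.74 − 126.51 = 112.97
  upper = 2 × 119.74 − 113.90 = 125.58

(112.97, 125.58)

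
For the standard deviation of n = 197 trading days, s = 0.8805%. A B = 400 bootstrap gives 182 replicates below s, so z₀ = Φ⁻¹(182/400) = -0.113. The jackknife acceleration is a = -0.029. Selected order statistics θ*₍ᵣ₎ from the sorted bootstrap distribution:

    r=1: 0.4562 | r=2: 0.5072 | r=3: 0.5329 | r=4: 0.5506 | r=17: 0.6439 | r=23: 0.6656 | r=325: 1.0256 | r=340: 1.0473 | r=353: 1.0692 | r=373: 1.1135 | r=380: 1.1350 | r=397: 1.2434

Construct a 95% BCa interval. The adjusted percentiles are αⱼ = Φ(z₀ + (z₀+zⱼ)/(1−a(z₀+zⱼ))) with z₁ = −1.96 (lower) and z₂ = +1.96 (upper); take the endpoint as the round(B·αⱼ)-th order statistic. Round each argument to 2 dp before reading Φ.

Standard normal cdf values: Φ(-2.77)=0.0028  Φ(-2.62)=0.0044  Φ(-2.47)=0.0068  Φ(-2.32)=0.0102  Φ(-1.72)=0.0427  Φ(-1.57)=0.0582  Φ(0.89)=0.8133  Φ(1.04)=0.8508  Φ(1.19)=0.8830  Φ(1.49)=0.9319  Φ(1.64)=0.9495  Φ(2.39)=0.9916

Lower: z₀ + z₁ = -0.113 + (-1.960) = -2.073; 1 − a(z₀+z₁) = 1 − (-0.029)(-2.073) = 0.9399; argument = -0.113 + (-2.073)/0.9399 = -2.3186 → -2.32.
α₁ = Φ(-2.32) = 0.0102; rank = round(400 × 0.0102) = 4; θ*₍4₎ = 0.5506.
Upper: z₀ + z₂ = 1.847; 1 − a(z₀+z₂) = 1.0536; argument = 1.6401 → 1.64; α₂ = 0.9495; rank = 380; θ*₍380₎ = 1.1350.

(0.5506, 1.1350)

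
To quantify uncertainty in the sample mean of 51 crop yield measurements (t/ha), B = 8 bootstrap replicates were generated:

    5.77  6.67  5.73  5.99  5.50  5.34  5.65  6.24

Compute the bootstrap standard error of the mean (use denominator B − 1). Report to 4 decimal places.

Bootstrap SE is the standard deviation of the 8 replicate means.
Mean of replicates: (5.77 + 6.67 + 5.73 + 5.99 + 5.50 + 5.34 + 5.65 + 6.24) / 8 = 46.89000 / 8 = 5.86125
Sum of squared deviations: (−0.09125)² + (+0.80875)² + (−0.13125)² + (+0.12875)² + (−0.36125)² + (−0.52125)² + (−0.21125)² + (+0.37875)² = 1.28649
Variance = 1.28649 / 7 = 0.18378
SE* = √0.18378

SE* = 0.4287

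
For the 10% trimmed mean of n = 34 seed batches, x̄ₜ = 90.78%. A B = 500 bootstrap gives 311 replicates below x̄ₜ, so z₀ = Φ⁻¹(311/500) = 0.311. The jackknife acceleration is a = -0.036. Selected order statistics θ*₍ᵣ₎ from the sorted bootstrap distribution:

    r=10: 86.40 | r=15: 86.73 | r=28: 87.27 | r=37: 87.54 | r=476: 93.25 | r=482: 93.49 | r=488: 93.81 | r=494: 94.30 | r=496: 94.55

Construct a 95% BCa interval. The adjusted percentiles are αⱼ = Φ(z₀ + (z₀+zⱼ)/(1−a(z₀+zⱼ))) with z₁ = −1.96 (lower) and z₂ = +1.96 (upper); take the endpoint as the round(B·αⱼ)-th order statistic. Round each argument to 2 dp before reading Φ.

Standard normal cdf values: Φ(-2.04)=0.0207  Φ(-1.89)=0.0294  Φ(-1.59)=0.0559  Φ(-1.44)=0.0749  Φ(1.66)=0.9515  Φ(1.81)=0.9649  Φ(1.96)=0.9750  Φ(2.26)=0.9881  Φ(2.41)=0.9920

(87.54, 94.55)

Lower: z₀ + z₁ = 0.311 + (-1.960) = -1.649; 1 − a(z₀+z₁) = 1 − (-0.036)(-1.649) = 0.9406; argument = 0.311 + (-1.649)/0.9406 = -1.4421 → -1.44.
α₁ = Φ(-1.44) = 0.0749; rank = round(500 × 0.0749) = 37; θ*₍37₎ = 87.54.
Upper: z₀ + z₂ = 2.271; 1 − a(z₀+z₂) = 1.0818; argument = 2.4104 → 2.41; α₂ = 0.9920; rank = 496; θ*₍496₎ = 94.55.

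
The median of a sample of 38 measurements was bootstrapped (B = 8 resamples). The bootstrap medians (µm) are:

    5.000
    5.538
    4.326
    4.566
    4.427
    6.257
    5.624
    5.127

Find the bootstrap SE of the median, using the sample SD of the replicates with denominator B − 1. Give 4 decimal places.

Bootstrap SE is the standard deviation of the 8 replicate medians.
Mean of replicates: (5.000 + 5.538 + 4.326 + 4.566 + 4.427 + 6.257 + 5.624 + 5.127) / 8 = 40.86500 / 8 = 5.10812
Sum of squared deviations: (−0.10812)² + (+0.42988)² + (−0.78212)² + (−0.54212)² + (−0.68112)² + (+1.14888)² + (+0.51588)² + (+0.01888)² = 3.15243
Variance = 3.15243 / 7 = 0.45035
SE* = √0.45035

SE* = 0.6711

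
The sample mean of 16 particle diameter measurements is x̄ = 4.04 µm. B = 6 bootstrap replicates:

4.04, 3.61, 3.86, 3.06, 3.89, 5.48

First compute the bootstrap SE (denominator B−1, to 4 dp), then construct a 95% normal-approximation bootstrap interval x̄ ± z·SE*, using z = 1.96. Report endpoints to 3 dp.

(2.458, 5.622)

Mean of replicates = 3.9900; sum of squared deviations = 3.2588; SE* = √(3.2588/5) = 0.8073
Margin = 1.96 × 0.8073 = 1.5823
Interval: 4.04 ± 1.5823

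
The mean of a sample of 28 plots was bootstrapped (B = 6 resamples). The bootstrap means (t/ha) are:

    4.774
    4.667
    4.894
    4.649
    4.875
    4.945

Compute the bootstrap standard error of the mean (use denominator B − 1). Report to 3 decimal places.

Bootstrap SE is the standard deviation of the 6 replicate means.
Mean of replicates: (4.774 + 4.667 + 4.894 + 4.649 + 4.875 + 4.945) / 6 = 28.8040 / 6 = 4.8007
Sum of squared deviations: (−0.0267)² + (−0.1337)² + (+0.0933)² + (−0.1517)² + (+0.0743)² + (+0.1443)² = 0.0766
Variance = 0.0766 / 5 = 0.0153
SE* = √0.0153

SE* = 0.124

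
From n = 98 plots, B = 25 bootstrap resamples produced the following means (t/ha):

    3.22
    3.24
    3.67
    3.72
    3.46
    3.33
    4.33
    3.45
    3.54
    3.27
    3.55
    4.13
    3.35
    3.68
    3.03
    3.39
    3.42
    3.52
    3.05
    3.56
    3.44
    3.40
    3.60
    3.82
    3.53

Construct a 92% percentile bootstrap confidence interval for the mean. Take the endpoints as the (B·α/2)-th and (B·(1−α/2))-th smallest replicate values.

Sorted replicates: 3.03, 3.05, 3.22, 3.24, 3.27, 3.33, 3.35, 3.39, 3.40, 3.42, 3.44, 3.45, 3.46, 3.52, 3.53, 3.54, 3.55, 3.56, 3.60, 3.67, 3.68, 3.72, 3.82, 4.13, 4.33
α = 0.08; lower rank = 25 × 0.040 = 1; upper rank = 25 × 0.960 = 24.
The 1st smallest replicate is 3.03; the 24th is 4.13.

(3.03, 4.13)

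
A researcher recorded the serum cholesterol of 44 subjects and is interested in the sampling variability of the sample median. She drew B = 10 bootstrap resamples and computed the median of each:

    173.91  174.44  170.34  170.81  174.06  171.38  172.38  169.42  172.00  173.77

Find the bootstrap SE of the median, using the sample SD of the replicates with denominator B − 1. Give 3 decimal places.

SE* = 1.755

Bootstrap SE is the standard deviation of the 10 replicate medians.
Mean of replicates: (173.91 + 174.44 + 170.34 + 170.81 + 174.06 + 171.38 + 172.38 + 169.42 + 172.00 + 173.77) / 10 = 1722.5100 / 10 = 172.2510
Sum of squared deviations: (+1.6590)² + (+2.1890)² + (−1.9110)² + (−1.4410)² + (+1.8090)² + (−0.8710)² + (+0.1290)² + (−2.8310)² + (−0.2510)² + (+1.5190)² = 27.7051
Variance = 27.7051 / 9 = 3.0783
SE* = √3.0783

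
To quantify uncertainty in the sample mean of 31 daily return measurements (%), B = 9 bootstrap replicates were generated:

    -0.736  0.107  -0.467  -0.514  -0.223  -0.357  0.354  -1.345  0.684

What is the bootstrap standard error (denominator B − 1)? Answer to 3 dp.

Bootstrap SE is the standard deviation of the 9 replicate means.
Mean of replicates: ((-0.736) + 0.107 + (-0.467) + (-0.514) + (-0.223) + (-0.357) + 0.354 + (-1.345) + 0.684) / 9 = -2.4970 / 9 = -0.2774
Sum of squared deviations: (−0.4586)² + (+0.3844)² + (−0.1896)² + (−0.2366)² + (+0.0544)² + (−0.0796)² + (+0.6314)² + (−1.0676)² + (+0.9614)² = 2.9220
Variance = 2.9220 / 8 = 0.3653
SE* = √0.3653

SE* = 0.604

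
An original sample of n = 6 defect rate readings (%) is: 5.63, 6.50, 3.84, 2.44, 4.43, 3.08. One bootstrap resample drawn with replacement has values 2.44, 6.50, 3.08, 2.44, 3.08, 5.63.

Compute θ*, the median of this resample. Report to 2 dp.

Sorted: 2.44, 2.44, 3.08, 3.08, 5.63, 6.50
Median = average of the two middle values = 3.08

θ* = 3.08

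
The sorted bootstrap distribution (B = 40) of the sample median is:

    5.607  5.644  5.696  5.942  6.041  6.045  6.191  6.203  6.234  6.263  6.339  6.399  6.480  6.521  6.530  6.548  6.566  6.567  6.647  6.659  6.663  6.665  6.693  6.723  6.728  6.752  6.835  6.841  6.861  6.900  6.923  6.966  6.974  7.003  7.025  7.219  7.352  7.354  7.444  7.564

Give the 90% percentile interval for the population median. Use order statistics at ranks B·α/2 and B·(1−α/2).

α = 0.10; lower rank = 40 × 0.050 = 2; upper rank = 40 × 0.950 = 38.
The 2nd smallest replicate is 5.644; the 38th is 7.354.

(5.644, 7.354)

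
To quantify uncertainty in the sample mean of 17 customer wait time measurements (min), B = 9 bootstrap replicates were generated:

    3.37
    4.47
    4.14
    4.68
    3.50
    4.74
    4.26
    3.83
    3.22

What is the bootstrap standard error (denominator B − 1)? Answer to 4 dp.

Bootstrap SE is the standard deviation of the 9 replicate means.
Mean of replicates: (3.37 + 4.47 + 4.14 + 4.68 + 3.50 + 4.74 + 4.26 + 3.83 + 3.22) / 9 = 36.21000 / 9 = 4.02333
Sum of squared deviations: (−0.65333)² + (+0.44667)² + (+0.11667)² + (+0.65667)² + (−0.52333)² + (+0.71667)² + (+0.23667)² + (−0.19333)² + (−0.80333)² = 2.59740
Variance = 2.59740 / 8 = 0.32467
SE* = √0.32467

SE* = 0.5698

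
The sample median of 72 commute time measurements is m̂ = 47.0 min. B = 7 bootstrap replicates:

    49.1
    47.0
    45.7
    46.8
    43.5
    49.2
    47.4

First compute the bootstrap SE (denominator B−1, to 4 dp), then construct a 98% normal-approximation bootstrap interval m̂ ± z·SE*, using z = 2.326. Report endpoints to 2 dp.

(42.41, 51.59)

Mean of replicates = 46.9571; sum of squared deviations = 23.3771; SE* = √(23.3771/6) = 1.9739
Margin = 2.326 × 1.9739 = 4.591
Interval: 47.0 ± 4.591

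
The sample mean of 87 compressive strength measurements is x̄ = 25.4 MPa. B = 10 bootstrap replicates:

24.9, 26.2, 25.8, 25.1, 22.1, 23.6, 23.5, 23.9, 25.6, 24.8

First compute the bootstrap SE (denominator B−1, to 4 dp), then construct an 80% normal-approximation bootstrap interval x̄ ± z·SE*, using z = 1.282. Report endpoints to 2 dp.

Mean of replicates = 24.5500; sum of squared deviations = 14.3050; SE* = √(14.3050/9) = 1.2607
Margin = 1.282 × 1.2607 = 1.616
Interval: 25.4 ± 1.616

(23.78, 27.02)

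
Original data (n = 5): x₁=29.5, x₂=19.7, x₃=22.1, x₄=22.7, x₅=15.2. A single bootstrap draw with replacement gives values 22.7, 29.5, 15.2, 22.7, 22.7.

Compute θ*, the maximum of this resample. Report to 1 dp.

θ* = 29.5

Maximum = 29.5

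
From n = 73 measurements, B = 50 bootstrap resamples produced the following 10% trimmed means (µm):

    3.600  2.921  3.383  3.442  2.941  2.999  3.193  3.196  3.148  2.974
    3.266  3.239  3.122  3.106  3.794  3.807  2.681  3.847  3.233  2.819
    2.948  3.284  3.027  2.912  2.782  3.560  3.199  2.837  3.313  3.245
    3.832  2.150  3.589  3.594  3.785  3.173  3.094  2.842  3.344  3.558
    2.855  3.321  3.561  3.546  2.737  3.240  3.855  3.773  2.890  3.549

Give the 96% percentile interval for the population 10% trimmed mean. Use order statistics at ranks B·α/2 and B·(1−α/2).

Sorted replicates: 2.150, 2.681, 2.737, 2.782, 2.819, 2.837, 2.842, 2.855, 2.890, 2.912, 2.921, 2.941, 2.948, 2.974, 2.999, 3.027, 3.094, 3.106, 3.122, 3.148, 3.173, 3.193, 3.196, 3.199, 3.233, 3.239, 3.240, 3.245, 3.266, 3.284, 3.313, 3.321, 3.344, 3.383, 3.442, 3.546, 3.549, 3.558, 3.560, 3.561, 3.589, 3.594, 3.600, 3.773, 3.785, 3.794, 3.807, 3.832, 3.847, 3.855
α = 0.04; lower rank = 50 × 0.020 = 1; upper rank = 50 × 0.980 = 49.
The 1st smallest replicate is 2.150; the 49th is 3.847.

(2.150, 3.847)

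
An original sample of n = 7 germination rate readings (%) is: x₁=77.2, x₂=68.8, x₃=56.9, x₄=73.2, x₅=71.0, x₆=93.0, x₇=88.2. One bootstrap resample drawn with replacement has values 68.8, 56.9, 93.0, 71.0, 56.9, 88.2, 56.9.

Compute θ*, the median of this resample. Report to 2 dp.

θ* = 68.80

Sorted: 56.9, 56.9, 56.9, 68.8, 71.0, 88.2, 93.0
Median = middle value = 68.80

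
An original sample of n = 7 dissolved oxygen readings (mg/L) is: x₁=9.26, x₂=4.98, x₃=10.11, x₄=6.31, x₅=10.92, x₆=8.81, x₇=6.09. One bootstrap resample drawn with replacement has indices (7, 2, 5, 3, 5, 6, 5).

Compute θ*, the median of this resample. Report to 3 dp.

θ* = 10.110

Resample values: 6.09, 4.98, 10.92, 10.11, 10.92, 8.81, 10.92.
Sorted: 4.98, 6.09, 8.81, 10.11, 10.92, 10.92, 10.92
Median = middle value = 10.110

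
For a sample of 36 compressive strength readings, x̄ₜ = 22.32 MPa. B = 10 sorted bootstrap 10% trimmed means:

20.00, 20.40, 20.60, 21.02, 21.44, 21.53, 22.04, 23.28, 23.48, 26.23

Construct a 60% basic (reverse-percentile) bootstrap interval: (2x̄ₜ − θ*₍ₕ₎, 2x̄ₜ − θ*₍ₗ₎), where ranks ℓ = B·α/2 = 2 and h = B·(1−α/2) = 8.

Percentile endpoints at ranks 2 and 8: θ*₍2₎ = 20.40, θ*₍8₎ = 23.28.
Basic interval reflects these around x̄ₜ:
  lower = 2 × 22.32 − 23.28 = 21.36
  upper = 2 × 22.32 − 20.40 = 24.24

(21.36, 24.24)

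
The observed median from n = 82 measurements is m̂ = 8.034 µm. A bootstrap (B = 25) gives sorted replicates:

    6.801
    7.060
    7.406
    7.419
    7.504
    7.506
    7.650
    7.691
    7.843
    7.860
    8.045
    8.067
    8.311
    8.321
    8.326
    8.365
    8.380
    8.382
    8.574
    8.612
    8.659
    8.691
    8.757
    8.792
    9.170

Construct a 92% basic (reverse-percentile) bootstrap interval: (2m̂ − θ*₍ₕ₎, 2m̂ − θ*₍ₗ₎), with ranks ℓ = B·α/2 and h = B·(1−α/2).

(7.276, 9.267)

Percentile endpoints at ranks 1 and 24: θ*₍1₎ = 6.801, θ*₍24₎ = 8.792.
Basic interval reflects these around m̂:
  lower = 2 × 8.034 − 8.792 = 7.276
  upper = 2 × 8.034 − 6.801 = 9.267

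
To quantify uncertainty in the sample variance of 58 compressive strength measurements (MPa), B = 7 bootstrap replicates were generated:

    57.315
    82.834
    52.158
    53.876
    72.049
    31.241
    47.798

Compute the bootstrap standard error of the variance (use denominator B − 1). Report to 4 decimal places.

SE* = 16.7080

Bootstrap SE is the standard deviation of the 7 replicate variances.
Mean of replicates: (57.315 + 82.834 + 52.158 + 53.876 + 72.049 + 31.241 + 47.798) / 7 = 397.27100 / 7 = 56.75300
Sum of squared deviations: (+0.56200)² + (+26.08100)² + (−4.59500)² + (−2.87700)² + (+15.29600)² + (−25.51200)² + (−8.95500)² = 1674.94734
Variance = 1674.94734 / 6 = 279.15789
SE* = √279.15789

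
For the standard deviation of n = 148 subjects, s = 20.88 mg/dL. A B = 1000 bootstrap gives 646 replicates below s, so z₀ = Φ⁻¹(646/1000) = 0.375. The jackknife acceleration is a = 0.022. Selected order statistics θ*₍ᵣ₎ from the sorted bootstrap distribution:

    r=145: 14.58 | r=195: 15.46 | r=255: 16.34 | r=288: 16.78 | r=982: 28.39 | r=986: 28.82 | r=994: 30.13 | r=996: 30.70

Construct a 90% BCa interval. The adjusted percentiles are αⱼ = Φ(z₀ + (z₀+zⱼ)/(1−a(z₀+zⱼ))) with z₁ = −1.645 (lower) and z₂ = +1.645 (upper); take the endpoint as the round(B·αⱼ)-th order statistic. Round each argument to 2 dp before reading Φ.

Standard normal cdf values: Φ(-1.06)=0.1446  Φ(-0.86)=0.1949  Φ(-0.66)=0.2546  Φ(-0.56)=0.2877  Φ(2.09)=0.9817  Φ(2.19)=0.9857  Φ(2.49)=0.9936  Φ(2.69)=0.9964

Lower: z₀ + z₁ = 0.375 + (-1.645) = -1.270; 1 − a(z₀+z₁) = 1 − (0.022)(-1.270) = 1.0279; argument = 0.375 + (-1.270)/1.0279 = -0.8605 → -0.86.
α₁ = Φ(-0.86) = 0.1949; rank = round(1000 × 0.1949) = 195; θ*₍195₎ = 15.46.
Upper: z₀ + z₂ = 2.020; 1 − a(z₀+z₂) = 0.9556; argument = 2.4889 → 2.49; α₂ = 0.9936; rank = 994; θ*₍994₎ = 30.13.

(15.46, 30.13)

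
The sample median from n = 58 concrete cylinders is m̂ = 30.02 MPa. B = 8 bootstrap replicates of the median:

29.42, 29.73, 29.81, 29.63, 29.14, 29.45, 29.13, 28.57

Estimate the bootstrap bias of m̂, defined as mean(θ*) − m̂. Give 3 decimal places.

mean(θ*) = (29.42 + 29.73 + 29.81 + 29.63 + 29.14 + 29.45 + 29.13 + 28.57) / 8 = 29.3600
bias = 29.3600 − 30.02

bias = −0.660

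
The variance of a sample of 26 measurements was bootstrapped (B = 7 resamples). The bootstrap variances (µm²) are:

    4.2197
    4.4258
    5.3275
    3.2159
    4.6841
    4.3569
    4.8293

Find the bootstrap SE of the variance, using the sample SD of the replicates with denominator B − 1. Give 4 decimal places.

Bootstrap SE is the standard deviation of the 7 replicate variances.
Mean of replicates: (4.2197 + 4.4258 + 5.3275 + 3.2159 + 4.6841 + 4.3569 + 4.8293) / 7 = 31.05920 / 7 = 4.43703
Sum of squared deviations: (−0.21733)² + (−0.01123)² + (+0.89047)² + (−1.22113)² + (+0.24707)² + (−0.08013)² + (+0.39227)² = 2.55279
Variance = 2.55279 / 6 = 0.42547
SE* = √0.42547

SE* = 0.6523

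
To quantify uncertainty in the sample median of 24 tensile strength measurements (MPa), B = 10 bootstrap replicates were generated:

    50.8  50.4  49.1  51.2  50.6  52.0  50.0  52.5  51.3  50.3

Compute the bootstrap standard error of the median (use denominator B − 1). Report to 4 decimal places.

SE* = 0.9841

Bootstrap SE is the standard deviation of the 10 replicate medians.
Mean of replicates: (50.8 + 50.4 + 49.1 + 51.2 + 50.6 + 52.0 + 50.0 + 52.5 + 51.3 + 50.3) / 10 = 508.20000 / 10 = 50.82000
Sum of squared deviations: (−0.02000)² + (−0.42000)² + (−1.72000)² + (+0.38000)² + (−0.22000)² + (+1.18000)² + (−0.82000)² + (+1.68000)² + (+0.48000)² + (−0.52000)² = 8.71600
Variance = 8.71600 / 9 = 0.96844
SE* = √0.96844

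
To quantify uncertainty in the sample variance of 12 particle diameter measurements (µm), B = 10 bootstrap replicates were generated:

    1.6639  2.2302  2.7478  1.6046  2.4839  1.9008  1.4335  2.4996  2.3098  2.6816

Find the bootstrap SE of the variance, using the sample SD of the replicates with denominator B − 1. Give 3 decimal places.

SE* = 0.473

Bootstrap SE is the standard deviation of the 10 replicate variances.
Mean of replicates: (1.6639 + 2.2302 + 2.7478 + 1.6046 + 2.4839 + 1.9008 + 1.4335 + 2.4996 + 2.3098 + 2.6816) / 10 = 21.55570 / 10 = 2.15557
Sum of squared deviations: (−0.49167)² + (+0.07463)² + (+0.59223)² + (−0.55097)² + (+0.32833)² + (−0.25477)² + (−0.72207)² + (+0.34403)² + (+0.15423)² + (+0.52603)² = 2.01456
Variance = 2.01456 / 9 = 0.22384
SE* = √0.22384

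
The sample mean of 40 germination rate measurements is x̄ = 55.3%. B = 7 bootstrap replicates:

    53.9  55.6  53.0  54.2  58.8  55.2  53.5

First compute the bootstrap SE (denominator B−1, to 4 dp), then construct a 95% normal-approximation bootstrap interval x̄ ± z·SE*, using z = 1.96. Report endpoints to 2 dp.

(51.48, 59.12)

Mean of replicates = 54.8857; sum of squared deviations = 22.8486; SE* = √(22.8486/6) = 1.9514
Margin = 1.96 × 1.9514 = 3.825
Interval: 55.3 ± 3.825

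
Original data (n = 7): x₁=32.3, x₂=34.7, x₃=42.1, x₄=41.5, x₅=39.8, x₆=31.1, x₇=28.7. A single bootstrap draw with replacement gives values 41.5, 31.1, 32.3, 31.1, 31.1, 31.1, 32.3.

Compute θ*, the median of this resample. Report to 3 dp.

Sorted: 31.1, 31.1, 31.1, 31.1, 32.3, 32.3, 41.5
Median = middle value = 31.100

θ* = 31.100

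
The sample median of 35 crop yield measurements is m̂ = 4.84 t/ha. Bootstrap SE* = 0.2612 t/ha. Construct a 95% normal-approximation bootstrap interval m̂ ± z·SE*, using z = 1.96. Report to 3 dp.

Margin = 1.96 × 0.2612 = 0.5120
Interval: 4.84 ± 0.5120

(4.328, 5.352)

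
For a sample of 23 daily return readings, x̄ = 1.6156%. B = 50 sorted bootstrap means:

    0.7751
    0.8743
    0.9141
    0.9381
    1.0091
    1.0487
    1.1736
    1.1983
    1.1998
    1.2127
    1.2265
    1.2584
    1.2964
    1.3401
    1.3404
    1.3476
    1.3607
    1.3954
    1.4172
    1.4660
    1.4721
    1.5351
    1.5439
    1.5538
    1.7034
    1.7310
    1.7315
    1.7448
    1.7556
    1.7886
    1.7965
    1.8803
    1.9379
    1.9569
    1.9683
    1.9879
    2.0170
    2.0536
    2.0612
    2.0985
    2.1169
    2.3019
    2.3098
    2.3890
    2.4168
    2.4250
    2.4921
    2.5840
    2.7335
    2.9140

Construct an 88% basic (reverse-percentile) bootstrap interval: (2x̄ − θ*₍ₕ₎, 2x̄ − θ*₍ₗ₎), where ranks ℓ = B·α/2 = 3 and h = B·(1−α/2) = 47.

Percentile endpoints at ranks 3 and 47: θ*₍3₎ = 0.9141, θ*₍47₎ = 2.4921.
Basic interval reflects these around x̄:
  lower = 2 × 1.6156 − 2.4921 = 0.7391
  upper = 2 × 1.6156 − 0.9141 = 2.3171

(0.7391, 2.3171)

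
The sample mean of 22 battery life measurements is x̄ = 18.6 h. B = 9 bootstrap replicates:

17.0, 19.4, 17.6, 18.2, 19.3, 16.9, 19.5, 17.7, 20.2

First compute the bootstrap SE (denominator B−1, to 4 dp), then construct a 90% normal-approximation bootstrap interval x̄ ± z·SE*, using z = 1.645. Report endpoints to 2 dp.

(16.62, 20.58)

Mean of replicates = 18.4222; sum of squared deviations = 11.6356; SE* = √(11.6356/8) = 1.2060
Margin = 1.645 × 1.2060 = 1.984
Interval: 18.6 ± 1.984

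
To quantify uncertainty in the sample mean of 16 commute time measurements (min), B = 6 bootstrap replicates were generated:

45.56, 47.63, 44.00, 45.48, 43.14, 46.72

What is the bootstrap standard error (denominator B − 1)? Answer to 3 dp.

SE* = 1.662

Bootstrap SE is the standard deviation of the 6 replicate means.
Mean of replicates: (45.56 + 47.63 + 44.00 + 45.48 + 43.14 + 46.72) / 6 = 272.5300 / 6 = 45.4217
Sum of squared deviations: (+0.1383)² + (+2.2083)² + (−1.4217)² + (+0.0583)² + (−2.2817)² + (+1.2983)² = 13.8121
Variance = 13.8121 / 5 = 2.7624
SE* = √2.7624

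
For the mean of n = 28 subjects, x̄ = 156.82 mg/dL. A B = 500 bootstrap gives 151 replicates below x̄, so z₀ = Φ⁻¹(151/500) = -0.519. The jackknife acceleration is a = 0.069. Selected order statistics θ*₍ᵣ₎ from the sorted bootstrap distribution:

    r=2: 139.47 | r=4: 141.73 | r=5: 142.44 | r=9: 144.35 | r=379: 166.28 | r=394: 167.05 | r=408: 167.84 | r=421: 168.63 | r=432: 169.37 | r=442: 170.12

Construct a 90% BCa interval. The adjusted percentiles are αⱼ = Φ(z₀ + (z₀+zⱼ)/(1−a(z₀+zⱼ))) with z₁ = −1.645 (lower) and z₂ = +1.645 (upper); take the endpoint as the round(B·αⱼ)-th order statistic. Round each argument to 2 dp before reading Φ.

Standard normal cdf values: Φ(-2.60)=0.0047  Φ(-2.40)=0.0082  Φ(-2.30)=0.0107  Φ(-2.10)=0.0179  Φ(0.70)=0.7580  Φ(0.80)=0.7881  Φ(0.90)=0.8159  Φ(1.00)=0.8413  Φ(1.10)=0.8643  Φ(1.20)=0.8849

(141.73, 166.28)

Lower: z₀ + z₁ = -0.519 + (-1.645) = -2.164; 1 − a(z₀+z₁) = 1 − (0.069)(-2.164) = 1.1493; argument = -0.519 + (-2.164)/1.1493 = -2.4019 → -2.40.
α₁ = Φ(-2.40) = 0.0082; rank = round(500 × 0.0082) = 4; θ*₍4₎ = 141.73.
Upper: z₀ + z₂ = 1.126; 1 − a(z₀+z₂) = 0.9223; argument = 0.7019 → 0.70; α₂ = 0.7580; rank = 379; θ*₍379₎ = 166.28.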